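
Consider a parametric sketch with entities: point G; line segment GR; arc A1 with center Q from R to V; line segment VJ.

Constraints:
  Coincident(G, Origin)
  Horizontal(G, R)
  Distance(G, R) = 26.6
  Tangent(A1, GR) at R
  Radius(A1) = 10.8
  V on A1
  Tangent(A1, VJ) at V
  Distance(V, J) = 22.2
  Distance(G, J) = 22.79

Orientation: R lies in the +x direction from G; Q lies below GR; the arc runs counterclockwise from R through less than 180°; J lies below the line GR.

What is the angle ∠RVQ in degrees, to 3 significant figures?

63.2°

Checks: |QV| = 10.80 ✓; ∠(QV, VJ) = 90.00° ✓; |VJ| = 22.20 ✓; |GJ| = 22.79 ✓.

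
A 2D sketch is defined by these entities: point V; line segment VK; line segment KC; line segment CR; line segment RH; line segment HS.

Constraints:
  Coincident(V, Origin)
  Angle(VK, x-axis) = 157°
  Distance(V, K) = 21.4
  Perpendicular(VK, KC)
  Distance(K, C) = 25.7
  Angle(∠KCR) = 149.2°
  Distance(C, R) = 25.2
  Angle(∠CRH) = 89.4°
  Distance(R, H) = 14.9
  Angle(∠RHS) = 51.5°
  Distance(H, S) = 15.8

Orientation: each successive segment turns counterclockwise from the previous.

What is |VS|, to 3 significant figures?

35.8

V is at the origin; VK runs at 157.0° with length 21.4, so K = (-19.7, 8.36). The perpendicularity gives KC at right angles to VK, so KC runs at -113°; with |KC| = 25.7, C = (-29.7, -15.3). ∠KCR = 149.2° gives CR at -82.2° from the x-axis; with |CR| = 25.2, R = (-26.3, -40.3). ∠CRH = 89.4° gives RH at 8.40° from the x-axis; with |RH| = 14.9, H = (-11.6, -38.1). ∠RHS = 51.5° gives HS at 137° from the x-axis; with |HS| = 15.8, S = (-23.1, -27.3). Then |VS| = |S − V| = 35.8.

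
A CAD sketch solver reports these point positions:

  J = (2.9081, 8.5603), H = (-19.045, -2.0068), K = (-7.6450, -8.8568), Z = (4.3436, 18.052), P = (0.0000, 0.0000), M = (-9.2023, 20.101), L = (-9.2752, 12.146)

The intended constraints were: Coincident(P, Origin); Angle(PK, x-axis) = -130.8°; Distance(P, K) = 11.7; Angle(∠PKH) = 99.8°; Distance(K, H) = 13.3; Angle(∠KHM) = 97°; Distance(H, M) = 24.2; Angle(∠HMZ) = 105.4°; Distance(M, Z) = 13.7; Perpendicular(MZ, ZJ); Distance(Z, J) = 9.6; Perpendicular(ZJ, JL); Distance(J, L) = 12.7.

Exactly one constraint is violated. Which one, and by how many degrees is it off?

Perpendicular(ZJ, JL) — off by 7.80°.

P = (0.00, 0.00) ✓; PK at -130.8° ✓; |PK| = 11.70 ✓; ∠PKH = 99.80° ✓; |KH| = 13.30 ✓; ∠KHM = 97.00° ✓; |HM| = 24.20 ✓; ∠HMZ = 105.4° ✓; |MZ| = 13.70 ✓; ∠(MZ, ZJ) = 90.00° ✓; |ZJ| = 9.600 ✓; ∠(ZJ, JL) = 97.80° ✗; |JL| = 12.70 ✓.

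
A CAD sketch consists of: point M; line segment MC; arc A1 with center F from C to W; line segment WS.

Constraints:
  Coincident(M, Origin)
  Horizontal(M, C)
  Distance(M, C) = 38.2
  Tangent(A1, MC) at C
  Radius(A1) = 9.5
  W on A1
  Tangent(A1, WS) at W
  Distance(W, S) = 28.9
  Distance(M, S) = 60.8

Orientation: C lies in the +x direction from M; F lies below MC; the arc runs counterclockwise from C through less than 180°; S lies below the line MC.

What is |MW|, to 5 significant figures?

33.879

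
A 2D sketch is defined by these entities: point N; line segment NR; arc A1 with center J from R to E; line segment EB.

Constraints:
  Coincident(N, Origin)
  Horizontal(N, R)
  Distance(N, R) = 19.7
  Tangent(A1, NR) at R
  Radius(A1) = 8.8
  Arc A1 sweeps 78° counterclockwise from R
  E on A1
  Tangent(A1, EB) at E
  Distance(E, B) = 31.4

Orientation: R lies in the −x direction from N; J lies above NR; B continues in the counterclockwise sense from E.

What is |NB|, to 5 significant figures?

37.960

N is at the origin; N and R share the same y with |NR| = 19.7 and R on the −x side, so R = (-19.700, 0.0000). The tangent condition forces JR to be normal to NR, so J = R + (0, 8.8) = (-19.700, 8.8000). On A1, R sits at bearing -90° from J; a 78° counterclockwise sweep puts E at bearing -12°, so E = J + 8.8·(cos -12°, sin -12°) = (-11.092, 6.9704). Tangency of A1 to EB means the radius JE is perpendicular to EB, so EB runs along (−sin -12°, cos -12°); with |EB| = 31.4, B = (-4.5639, 37.684). Then |NB| = |B − N| = 37.960.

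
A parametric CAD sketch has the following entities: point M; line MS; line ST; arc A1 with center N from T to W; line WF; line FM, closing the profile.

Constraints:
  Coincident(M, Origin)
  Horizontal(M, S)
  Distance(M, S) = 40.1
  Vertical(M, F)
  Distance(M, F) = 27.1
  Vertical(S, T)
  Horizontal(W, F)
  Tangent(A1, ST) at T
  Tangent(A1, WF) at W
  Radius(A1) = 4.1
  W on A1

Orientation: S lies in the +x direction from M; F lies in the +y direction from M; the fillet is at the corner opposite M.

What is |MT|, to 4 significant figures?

46.23

The virtual corner opposite M is at (40.10, 27.10). Tangency of A1 to ST means the radius NT is perpendicular to ST and tangency of A1 to WF means the radius NW is perpendicular to WF, with radius 4.1, so the center N sits 4.1 in from both sides at N = (36.00, 23.00). That places the tangent points at T = (40.10, 23.00) on ST and W = (36.00, 27.10) on WF. Then |MT| = |T − M| = 46.23.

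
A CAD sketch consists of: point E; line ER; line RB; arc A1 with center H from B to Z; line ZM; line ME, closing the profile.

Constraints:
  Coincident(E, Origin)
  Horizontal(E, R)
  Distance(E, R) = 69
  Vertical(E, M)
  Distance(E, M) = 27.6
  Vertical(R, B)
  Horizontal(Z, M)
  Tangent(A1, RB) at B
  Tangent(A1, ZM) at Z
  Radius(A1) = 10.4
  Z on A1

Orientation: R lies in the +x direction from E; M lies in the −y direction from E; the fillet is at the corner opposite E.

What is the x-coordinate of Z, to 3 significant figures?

58.6

The virtual corner opposite E is at (69.0, -27.6). The tangent condition forces HB to be normal to RB and the tangent condition forces HZ to be normal to ZM, with radius 10.4, so the center H sits 10.4 in from both sides at H = (58.6, -17.2). That places the tangent points at B = (69.0, -17.2) on RB and Z = (58.6, -27.6) on ZM. So Z.x = 58.6.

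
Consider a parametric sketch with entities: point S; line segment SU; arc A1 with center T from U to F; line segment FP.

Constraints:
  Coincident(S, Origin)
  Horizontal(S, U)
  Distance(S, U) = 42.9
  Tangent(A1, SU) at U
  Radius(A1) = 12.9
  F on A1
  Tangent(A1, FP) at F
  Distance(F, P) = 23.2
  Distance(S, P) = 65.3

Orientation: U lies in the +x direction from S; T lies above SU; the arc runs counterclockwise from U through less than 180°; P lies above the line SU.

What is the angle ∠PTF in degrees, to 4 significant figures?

60.92°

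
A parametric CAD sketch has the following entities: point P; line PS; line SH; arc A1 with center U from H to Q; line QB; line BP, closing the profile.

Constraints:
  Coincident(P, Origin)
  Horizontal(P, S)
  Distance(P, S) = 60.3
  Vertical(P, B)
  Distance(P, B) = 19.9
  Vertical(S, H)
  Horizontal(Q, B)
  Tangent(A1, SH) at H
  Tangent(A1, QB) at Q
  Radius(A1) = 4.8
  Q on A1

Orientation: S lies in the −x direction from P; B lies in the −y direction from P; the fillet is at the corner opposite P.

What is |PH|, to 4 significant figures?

62.16

P is at the origin; PS is horizontal with |PS| = 60.3 and S on the −x side, so S = (-60.30, 0.000). PB is vertical with |PB| = 19.9 and B on the −y side, so B = (0.000, -19.90). The virtual corner opposite P is at (-60.30, -19.90). Since A1 is tangent to SH there, UH ⟂ SH and the tangent condition forces UQ to be normal to QB, with radius 4.8, so the center U sits 4.8 in from both sides at U = (-55.50, -15.10). That places the tangent points at H = (-60.30, -15.10) on SH and Q = (-55.50, -19.90) on QB. Then |PH| = |H − P| = 62.16.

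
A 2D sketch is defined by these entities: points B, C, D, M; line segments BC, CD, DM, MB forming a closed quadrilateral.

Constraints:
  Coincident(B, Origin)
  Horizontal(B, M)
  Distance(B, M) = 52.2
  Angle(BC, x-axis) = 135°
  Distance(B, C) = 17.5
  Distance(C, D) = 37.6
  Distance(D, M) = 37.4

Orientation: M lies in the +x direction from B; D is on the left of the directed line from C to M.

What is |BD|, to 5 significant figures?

33.452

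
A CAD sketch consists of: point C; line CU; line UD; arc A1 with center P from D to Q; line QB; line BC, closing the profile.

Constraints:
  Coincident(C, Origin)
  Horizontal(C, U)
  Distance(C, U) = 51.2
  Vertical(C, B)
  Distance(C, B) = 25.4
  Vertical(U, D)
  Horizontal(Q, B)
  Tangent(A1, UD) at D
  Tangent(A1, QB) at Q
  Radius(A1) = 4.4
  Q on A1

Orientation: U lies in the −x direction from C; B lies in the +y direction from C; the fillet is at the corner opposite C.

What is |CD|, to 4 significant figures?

55.34

C is at the origin; C and U share the same y with |CU| = 51.2 and U on the −x side, so U = (-51.20, 0.000). C and B share the same x with |CB| = 25.4 and B on the +y side, so B = (0.000, 25.40). The virtual corner opposite C is at (-51.20, 25.40). The tangent condition forces PD to be normal to UD and A1 meets QB tangentially, so PQ is at right angles to QB, with radius 4.4, so the center P sits 4.4 in from both sides at P = (-46.80, 21.00). That places the tangent points at D = (-51.20, 21.00) on UD and Q = (-46.80, 25.40) on QB. Then |CD| = |D − C| = 55.34.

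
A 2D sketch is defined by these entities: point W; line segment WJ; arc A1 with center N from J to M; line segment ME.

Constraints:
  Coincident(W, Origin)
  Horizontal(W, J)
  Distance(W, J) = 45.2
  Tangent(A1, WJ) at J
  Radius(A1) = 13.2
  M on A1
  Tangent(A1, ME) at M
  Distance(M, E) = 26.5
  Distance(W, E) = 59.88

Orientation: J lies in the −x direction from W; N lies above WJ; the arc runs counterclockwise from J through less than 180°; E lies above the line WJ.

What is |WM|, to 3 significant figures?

37.3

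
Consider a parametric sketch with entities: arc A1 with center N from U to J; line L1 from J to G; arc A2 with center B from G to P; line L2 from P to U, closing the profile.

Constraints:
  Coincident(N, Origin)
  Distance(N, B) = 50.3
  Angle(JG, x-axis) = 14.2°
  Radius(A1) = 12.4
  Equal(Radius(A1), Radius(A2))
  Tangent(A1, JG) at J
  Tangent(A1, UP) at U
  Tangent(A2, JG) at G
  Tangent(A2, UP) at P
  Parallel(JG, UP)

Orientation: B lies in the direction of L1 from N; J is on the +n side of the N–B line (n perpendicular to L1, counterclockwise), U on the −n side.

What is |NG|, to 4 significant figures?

51.81

The slot axis is L1's direction at 14.2°, so u = (cos 14.2°, sin 14.2°) = (0.9694, 0.2453) and n = (−sin 14.2°, cos 14.2°) = (-0.2453, 0.9694). N is at the origin and B lies 50.3 along u from N, so B = 50.3·u = (48.76, 12.34). Tangency of A1 to both parallel lines with radius 12.4 puts J and U at N ± 12.4·n: J = (-3.042, 12.02), U = (3.042, -12.02). Equal radii place G and P the same way about B: G = B + 12.4·n = (45.72, 24.36), P = B − 12.4·n = (51.80, 0.3178). Then |NG| = |G − N| = 51.81.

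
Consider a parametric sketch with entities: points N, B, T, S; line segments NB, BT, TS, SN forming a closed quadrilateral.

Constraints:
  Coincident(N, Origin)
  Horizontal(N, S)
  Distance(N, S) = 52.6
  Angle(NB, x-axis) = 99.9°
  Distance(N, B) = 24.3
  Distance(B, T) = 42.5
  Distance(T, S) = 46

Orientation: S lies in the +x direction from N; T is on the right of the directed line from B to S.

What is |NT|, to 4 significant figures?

18.88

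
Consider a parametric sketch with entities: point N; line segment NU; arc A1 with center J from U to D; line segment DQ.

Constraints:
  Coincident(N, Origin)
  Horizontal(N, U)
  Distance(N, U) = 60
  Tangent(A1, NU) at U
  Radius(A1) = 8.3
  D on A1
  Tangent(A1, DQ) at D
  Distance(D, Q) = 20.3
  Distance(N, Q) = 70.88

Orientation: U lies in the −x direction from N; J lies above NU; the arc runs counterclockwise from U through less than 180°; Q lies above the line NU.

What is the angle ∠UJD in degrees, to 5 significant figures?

123.57°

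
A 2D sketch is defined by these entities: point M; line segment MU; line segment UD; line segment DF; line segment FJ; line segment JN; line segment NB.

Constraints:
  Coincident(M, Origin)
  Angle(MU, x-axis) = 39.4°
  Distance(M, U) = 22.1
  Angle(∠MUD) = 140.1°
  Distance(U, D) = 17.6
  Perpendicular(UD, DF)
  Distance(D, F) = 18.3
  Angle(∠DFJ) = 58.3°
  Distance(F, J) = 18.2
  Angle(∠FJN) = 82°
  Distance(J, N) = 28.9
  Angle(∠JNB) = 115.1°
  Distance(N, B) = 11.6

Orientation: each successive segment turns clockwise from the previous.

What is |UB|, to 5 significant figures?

33.513

M is at the origin; MU runs at 39.4° with length 22.1, so U = (17.077, 14.028). ∠MUD = 140.1° gives UD at -0.50000° from the x-axis; with |UD| = 17.6, D = (34.677, 13.874). UD is perpendicular to DF, so DF runs at -90.500°; with |DF| = 18.3, F = (34.517, -4.4253). ∠DFJ = 58.3° gives FJ at 147.80° from the x-axis; with |FJ| = 18.2, J = (19.116, 5.2730). ∠FJN = 82.0° gives JN at 49.800° from the x-axis; with |JN| = 28.9, N = (37.770, 27.347). ∠JNB = 115.1° gives NB at -15.100° from the x-axis; with |NB| = 11.6, B = (48.970, 24.325). Then |UB| = |B − U| = 33.513.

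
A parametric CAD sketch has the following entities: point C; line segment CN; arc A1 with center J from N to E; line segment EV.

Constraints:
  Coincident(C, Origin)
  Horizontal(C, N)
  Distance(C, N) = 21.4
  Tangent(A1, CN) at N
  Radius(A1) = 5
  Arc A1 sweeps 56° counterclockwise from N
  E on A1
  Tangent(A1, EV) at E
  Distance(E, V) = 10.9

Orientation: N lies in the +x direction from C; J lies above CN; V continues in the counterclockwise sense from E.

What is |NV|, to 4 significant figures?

15.21

C is at the origin; C and N share the same y with |CN| = 21.4 and N on the +x side, so N = (21.40, 0.000). Since A1 is tangent to CN there, JN ⟂ CN, so J = N + (0, 5) = (21.40, 5.000). On A1, N sits at bearing -90° from J; a 56° counterclockwise sweep puts E at bearing -34°, so E = J + 5.0·(cos -34°, sin -34°) = (25.55, 2.204). Since A1 is tangent to EV there, JE ⟂ EV, so EV runs along (−sin -34°, cos -34°); with |EV| = 10.9, V = (31.64, 11.24). Then |NV| = |V − N| = 15.21.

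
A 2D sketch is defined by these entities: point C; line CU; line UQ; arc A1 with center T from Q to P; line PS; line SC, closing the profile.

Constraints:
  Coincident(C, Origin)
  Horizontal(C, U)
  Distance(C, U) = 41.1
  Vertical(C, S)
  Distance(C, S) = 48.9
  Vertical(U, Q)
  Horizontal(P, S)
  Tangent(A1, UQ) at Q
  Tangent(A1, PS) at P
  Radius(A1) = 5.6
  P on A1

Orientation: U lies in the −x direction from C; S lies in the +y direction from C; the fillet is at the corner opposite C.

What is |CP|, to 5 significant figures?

60.427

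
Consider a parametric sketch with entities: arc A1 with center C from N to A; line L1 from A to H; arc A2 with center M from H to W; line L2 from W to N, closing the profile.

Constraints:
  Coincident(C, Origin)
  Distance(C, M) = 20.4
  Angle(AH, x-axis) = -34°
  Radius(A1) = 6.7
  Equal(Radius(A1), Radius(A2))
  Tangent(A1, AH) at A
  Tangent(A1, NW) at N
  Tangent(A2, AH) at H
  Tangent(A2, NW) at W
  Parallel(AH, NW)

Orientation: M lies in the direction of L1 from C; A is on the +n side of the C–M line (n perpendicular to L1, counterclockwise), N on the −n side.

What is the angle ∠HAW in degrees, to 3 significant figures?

33.3°

The slot axis is L1's direction at -34.0°, so u = (cos -34.0°, sin -34.0°) = (0.829, -0.559) and n = (−sin -34.0°, cos -34.0°) = (0.559, 0.829). C is at the origin and M lies 20.4 along u from C, so M = 20.4·u = (16.9, -11.4). Tangency of A1 to both parallel lines with radius 6.7 puts A and N at C ± 6.7·n: A = (3.75, 5.55), N = (-3.75, -5.55). Equal radii place H and W the same way about M: H = M + 6.7·n = (20.7, -5.85), W = M − 6.7·n = (13.2, -17.0). Then cos ∠HAW = AH·AW / (|AH||AW|), giving 33.3°.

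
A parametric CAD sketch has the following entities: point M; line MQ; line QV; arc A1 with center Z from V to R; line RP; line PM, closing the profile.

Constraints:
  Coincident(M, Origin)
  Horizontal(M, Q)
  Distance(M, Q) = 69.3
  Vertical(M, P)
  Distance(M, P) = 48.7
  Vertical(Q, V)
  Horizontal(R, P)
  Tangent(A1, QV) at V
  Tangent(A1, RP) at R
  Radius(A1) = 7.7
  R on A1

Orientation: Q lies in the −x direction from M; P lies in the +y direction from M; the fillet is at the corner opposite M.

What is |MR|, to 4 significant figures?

78.53

M is at the origin; M and Q share the same y with |MQ| = 69.3 and Q on the −x side, so Q = (-69.30, 0.000). MP is vertical with |MP| = 48.7 and P on the +y side, so P = (0.000, 48.70). The virtual corner opposite M is at (-69.30, 48.70). Tangency of A1 to QV means the radius ZV is perpendicular to QV and since A1 is tangent to RP there, ZR ⟂ RP, with radius 7.7, so the center Z sits 7.7 in from both sides at Z = (-61.60, 41.00). That places the tangent points at V = (-69.30, 41.00) on QV and R = (-61.60, 48.70) on RP. Then |MR| = |R − M| = 78.53.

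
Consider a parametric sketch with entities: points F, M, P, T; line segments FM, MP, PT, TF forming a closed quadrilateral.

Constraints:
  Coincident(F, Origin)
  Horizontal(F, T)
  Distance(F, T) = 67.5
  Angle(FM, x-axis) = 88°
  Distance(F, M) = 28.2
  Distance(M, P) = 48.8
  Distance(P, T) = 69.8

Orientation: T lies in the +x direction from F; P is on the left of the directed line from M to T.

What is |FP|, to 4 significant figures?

71.87

Checks: |MP| = 48.80 ✓; |PT| = 69.80 ✓.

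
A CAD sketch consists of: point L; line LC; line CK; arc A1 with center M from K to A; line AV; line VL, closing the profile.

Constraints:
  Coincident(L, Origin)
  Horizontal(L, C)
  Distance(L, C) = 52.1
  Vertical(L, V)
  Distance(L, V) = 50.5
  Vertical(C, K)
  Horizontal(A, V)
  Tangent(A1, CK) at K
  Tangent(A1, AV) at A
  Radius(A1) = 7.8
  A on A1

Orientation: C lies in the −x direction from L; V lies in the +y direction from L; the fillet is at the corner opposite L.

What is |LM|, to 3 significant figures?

61.5

L is at the origin; L and C share the same y with |LC| = 52.1 and C on the −x side, so C = (-52.1, 0.00). L and V share the same x with |LV| = 50.5 and V on the +y side, so V = (0.00, 50.5). The virtual corner opposite L is at (-52.1, 50.5). Since A1 is tangent to CK there, MK ⟂ CK and the tangent condition forces MA to be normal to AV, with radius 7.8, so the center M sits 7.8 in from both sides at M = (-44.3, 42.7). Then |LM| = |M − L| = 61.5.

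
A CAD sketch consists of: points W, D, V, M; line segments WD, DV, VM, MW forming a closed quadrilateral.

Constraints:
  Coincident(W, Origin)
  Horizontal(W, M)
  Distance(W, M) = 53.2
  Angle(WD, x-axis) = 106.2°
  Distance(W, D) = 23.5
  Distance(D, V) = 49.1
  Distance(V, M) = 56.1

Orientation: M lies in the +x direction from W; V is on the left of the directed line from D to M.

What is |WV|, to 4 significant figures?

61.53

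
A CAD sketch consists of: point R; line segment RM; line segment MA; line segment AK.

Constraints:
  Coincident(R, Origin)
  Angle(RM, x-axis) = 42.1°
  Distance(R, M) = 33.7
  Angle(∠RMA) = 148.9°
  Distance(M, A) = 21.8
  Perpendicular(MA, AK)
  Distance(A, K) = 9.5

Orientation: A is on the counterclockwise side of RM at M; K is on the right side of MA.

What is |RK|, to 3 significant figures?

57.4

R is at the origin; RM runs at 42.1° with length 33.7, so M = 33.7·(cos 42.1°, sin 42.1°) = (25.0, 22.6). ∠RMA = 148.9°, so MA runs at 42.1° + (180° − 148.9°) = 73.2° from the x-axis; with |MA| = 21.8, A = M + 21.8·(cos 73.2°, sin 73.2°) = (31.3, 43.5). The perpendicularity gives AK at right angles to MA; with |AK| = 9.5 on the right of MA, K = A + 9.5·(0.957, -0.289) = (40.4, 40.7). Then |RK| = |K − R| = 57.4.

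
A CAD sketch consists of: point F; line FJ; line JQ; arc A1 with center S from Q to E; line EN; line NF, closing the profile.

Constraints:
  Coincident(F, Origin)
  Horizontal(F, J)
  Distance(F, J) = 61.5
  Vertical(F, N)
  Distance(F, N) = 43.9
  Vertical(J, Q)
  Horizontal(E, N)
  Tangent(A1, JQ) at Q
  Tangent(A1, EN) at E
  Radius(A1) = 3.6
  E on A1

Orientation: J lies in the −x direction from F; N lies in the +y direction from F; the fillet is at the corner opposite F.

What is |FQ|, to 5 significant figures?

73.528

F is at the origin; FJ is horizontal with |FJ| = 61.5 and J on the −x side, so J = (-61.500, 0.0000). FN is vertical with |FN| = 43.9 and N on the +y side, so N = (0.0000, 43.900). The virtual corner opposite F is at (-61.500, 43.900). The tangent condition forces SQ to be normal to JQ and the tangent condition forces SE to be normal to EN, with radius 3.6, so the center S sits 3.6 in from both sides at S = (-57.900, 40.300). That places the tangent points at Q = (-61.500, 40.300) on JQ and E = (-57.900, 43.900) on EN. Then |FQ| = |Q − F| = 73.528.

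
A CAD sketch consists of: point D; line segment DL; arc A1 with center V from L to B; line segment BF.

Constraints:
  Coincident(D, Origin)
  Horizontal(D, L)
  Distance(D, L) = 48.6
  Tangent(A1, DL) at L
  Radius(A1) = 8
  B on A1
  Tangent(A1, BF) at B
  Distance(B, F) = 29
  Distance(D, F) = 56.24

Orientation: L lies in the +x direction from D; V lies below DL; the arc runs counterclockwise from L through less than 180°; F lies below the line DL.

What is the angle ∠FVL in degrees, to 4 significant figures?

167.4°

Checks: |VB| = 8.000 ✓; ∠(VB, BF) = 90.00° ✓; |BF| = 29.00 ✓; |DF| = 56.24 ✓.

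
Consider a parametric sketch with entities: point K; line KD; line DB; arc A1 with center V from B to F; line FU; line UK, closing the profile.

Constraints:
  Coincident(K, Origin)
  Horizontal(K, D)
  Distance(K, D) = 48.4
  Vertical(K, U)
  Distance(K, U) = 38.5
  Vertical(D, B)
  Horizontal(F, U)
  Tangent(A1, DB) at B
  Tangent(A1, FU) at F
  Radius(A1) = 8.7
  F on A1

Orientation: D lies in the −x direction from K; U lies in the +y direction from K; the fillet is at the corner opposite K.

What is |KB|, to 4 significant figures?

56.84

K is at the origin; KD is horizontal with |KD| = 48.4 and D on the −x side, so D = (-48.40, 0.000). K and U share the same x with |KU| = 38.5 and U on the +y side, so U = (0.000, 38.50). The virtual corner opposite K is at (-48.40, 38.50). A1 meets DB tangentially, so VB is at right angles to DB and tangency of A1 to FU means the radius VF is perpendicular to FU, with radius 8.7, so the center V sits 8.7 in from both sides at V = (-39.70, 29.80). That places the tangent points at B = (-48.40, 29.80) on DB and F = (-39.70, 38.50) on FU. Then |KB| = |B − K| = 56.84.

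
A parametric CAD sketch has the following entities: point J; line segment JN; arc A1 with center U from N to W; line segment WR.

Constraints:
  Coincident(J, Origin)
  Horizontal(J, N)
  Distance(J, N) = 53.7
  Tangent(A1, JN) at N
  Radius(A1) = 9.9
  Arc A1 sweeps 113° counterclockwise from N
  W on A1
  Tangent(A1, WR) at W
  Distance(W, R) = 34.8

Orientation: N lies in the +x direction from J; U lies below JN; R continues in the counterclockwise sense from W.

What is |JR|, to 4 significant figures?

74.05

J is at the origin; J and N share the same y with |JN| = 53.7 and N on the +x side, so N = (53.70, 0.000). A1 meets JN tangentially, so UN is at right angles to JN, so U = N + (0, -9.9) = (53.70, -9.900). On A1, N sits at bearing 90° from U; a 113° counterclockwise sweep puts W at bearing 203°, so W = U + 9.9·(cos 203°, sin 203°) = (44.59, -13.77). The tangent condition forces UW to be normal to WR, so WR runs along (−sin 203°, cos 203°); with |WR| = 34.8, R = (58.18, -45.80). Then |JR| = |R − J| = 74.05.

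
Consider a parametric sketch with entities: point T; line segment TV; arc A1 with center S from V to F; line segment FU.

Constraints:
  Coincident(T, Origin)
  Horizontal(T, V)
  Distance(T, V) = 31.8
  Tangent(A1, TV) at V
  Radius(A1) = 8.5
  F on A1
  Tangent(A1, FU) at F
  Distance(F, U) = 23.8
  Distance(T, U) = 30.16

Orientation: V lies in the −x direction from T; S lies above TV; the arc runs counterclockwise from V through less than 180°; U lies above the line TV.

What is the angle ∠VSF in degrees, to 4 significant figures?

65.45°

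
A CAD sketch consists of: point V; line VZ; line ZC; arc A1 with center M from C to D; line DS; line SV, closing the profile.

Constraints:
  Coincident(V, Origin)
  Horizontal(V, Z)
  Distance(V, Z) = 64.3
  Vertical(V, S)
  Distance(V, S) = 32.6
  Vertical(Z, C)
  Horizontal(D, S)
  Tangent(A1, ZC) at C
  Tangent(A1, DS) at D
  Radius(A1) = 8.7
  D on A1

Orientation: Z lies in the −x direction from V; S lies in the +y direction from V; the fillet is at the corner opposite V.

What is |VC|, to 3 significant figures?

68.6

The virtual corner opposite V is at (-64.3, 32.6). A1 meets ZC tangentially, so MC is at right angles to ZC and since A1 is tangent to DS there, MD ⟂ DS, with radius 8.7, so the center M sits 8.7 in from both sides at M = (-55.6, 23.9). That places the tangent points at C = (-64.3, 23.9) on ZC and D = (-55.6, 32.6) on DS. Then |VC| = |C − V| = 68.6.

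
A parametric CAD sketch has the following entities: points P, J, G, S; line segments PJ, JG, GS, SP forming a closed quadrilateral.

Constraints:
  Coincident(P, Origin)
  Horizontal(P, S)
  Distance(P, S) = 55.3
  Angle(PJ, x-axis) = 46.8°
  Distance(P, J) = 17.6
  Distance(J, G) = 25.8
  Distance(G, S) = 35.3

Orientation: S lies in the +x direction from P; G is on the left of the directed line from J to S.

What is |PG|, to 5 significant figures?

43.171

Checks: |JG| = 25.80 ✓; |GS| = 35.30 ✓.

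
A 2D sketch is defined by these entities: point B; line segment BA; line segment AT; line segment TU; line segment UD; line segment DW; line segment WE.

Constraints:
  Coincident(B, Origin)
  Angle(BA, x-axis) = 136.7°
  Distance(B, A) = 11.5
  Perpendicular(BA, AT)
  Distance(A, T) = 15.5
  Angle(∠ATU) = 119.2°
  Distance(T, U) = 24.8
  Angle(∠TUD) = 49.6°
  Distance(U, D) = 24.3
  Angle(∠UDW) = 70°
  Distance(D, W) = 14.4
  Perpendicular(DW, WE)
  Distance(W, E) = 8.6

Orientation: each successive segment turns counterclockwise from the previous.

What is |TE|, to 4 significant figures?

9.574

B is at the origin; BA runs at 136.7° with length 11.5, so A = (-8.369, 7.887). The perpendicularity gives AT at right angles to BA, so AT runs at -133.3°; with |AT| = 15.5, T = (-19.00, -3.394). ∠ATU = 119.2° gives TU at -72.50° from the x-axis; with |TU| = 24.8, U = (-11.54, -27.05). ∠TUD = 49.6° gives UD at 57.90° from the x-axis; with |UD| = 24.3, D = (1.371, -6.461). ∠UDW = 70.0° gives DW at 167.9° from the x-axis; with |DW| = 14.4, W = (-12.71, -3.442). The perpendicularity gives WE at right angles to DW, so WE runs at -102.1°; with |WE| = 8.6, E = (-14.51, -11.85). Then |TE| = |E − T| = 9.574.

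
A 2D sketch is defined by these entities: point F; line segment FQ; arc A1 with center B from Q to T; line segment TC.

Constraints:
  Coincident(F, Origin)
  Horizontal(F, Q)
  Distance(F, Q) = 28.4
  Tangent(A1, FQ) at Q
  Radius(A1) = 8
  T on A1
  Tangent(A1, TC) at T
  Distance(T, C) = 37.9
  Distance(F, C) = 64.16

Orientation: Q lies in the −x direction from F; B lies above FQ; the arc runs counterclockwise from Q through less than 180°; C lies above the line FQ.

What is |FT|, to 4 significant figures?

26.66

F is at the origin; F and Q share the same y with |FQ| = 28.4 and Q on the −x side, so Q = (-28.40, 0.000). Tangency of A1 to FQ means the radius BQ is perpendicular to FQ, so B = Q + (0, 8) = (-28.40, 8.000). Since BT ⟂ TC (tangency), |BC| = √(8.0² + 37.9²) = 38.74 regardless of where T sits on A1. So C lies on both circle(F, 64.16) and circle(B, 38.74); the above-FQ intersection is C = (-50.09, 40.09). T is the foot of the tangent from C: T = (-22.84, 13.75).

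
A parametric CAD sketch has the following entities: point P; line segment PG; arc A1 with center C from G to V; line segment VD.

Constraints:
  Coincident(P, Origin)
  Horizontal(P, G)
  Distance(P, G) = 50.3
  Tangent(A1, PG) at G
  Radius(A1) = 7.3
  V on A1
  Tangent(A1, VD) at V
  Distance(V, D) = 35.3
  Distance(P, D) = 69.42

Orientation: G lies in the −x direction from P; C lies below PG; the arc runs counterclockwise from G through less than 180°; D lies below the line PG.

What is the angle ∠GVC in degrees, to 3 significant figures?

42.4°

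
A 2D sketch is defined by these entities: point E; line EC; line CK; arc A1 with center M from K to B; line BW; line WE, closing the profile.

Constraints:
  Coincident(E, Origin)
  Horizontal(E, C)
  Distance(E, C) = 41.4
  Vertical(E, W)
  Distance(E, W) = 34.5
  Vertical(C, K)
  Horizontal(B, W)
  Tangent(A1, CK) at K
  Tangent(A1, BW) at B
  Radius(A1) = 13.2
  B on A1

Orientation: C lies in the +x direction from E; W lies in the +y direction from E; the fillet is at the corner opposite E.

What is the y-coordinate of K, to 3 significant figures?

21.3

The virtual corner opposite E is at (41.4, 34.5). A1 meets CK tangentially, so MK is at right angles to CK and A1 meets BW tangentially, so MB is at right angles to BW, with radius 13.2, so the center M sits 13.2 in from both sides at M = (28.2, 21.3). That places the tangent points at K = (41.4, 21.3) on CK and B = (28.2, 34.5) on BW. So K.y = 21.3.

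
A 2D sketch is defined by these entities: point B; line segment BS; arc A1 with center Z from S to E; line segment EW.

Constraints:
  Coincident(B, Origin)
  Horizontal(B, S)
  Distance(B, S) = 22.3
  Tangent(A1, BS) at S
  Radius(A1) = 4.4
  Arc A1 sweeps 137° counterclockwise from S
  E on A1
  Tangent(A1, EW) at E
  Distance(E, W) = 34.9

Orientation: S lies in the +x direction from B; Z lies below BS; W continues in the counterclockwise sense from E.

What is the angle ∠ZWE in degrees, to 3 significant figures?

7.19°

B is at the origin; BS is horizontal with |BS| = 22.3 and S on the +x side, so S = (22.3, 0.00). A1 meets BS tangentially, so ZS is at right angles to BS, so Z = S + (0, -4.4) = (22.3, -4.40). On A1, S sits at bearing 90° from Z; a 137° counterclockwise sweep puts E at bearing 227°, so E = Z + 4.4·(cos 227°, sin 227°) = (19.3, -7.62). The tangent condition forces ZE to be normal to EW, so EW runs along (−sin 227°, cos 227°); with |EW| = 34.9, W = (44.8, -31.4). Then cos ∠ZWE = WZ·WE / (|WZ||WE|), giving 7.19°.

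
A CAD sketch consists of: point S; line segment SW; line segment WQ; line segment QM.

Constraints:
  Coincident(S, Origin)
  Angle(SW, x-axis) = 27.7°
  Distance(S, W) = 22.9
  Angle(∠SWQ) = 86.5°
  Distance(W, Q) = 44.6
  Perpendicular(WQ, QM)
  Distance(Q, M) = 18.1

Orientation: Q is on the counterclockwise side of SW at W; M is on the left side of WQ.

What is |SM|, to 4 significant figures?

43.46

S is at the origin; SW runs at 27.7° with length 22.9, so W = 22.9·(cos 27.7°, sin 27.7°) = (20.28, 10.64). ∠SWQ = 86.5°, so WQ runs at 27.7° + (180° − 86.5°) = 121.2° from the x-axis; with |WQ| = 44.6, Q = W + 44.6·(cos 121.2°, sin 121.2°) = (-2.828, 48.79). WQ ⟂ QM; with |QM| = 18.1 on the left of WQ, M = Q + 18.1·(-0.8554, -0.5180) = (-18.31, 39.42). Then |SM| = |M − S| = 43.46.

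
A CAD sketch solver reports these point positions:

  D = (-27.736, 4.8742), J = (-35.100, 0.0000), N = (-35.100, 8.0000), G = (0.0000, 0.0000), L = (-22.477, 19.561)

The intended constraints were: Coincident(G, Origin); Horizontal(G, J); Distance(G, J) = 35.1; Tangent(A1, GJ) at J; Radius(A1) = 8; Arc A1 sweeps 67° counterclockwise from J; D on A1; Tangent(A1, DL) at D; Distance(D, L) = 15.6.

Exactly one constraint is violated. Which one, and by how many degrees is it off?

Tangent(A1, DL) at D — off by 3.30°.

G = (0.00, 0.00) ✓; G.y = 0.00, J.y = 0.00 ✓; |GJ| = 35.10 ✓; ∠(NJ, JG) = 90.00° ✓; |NJ| = 8.000 ✓; bearing(N→D) − bearing(N→J) = 67.00° ✓; |ND| = 8.000 ✓; ∠(ND, DL) = 86.70° ✗; |DL| = 15.60 ✓.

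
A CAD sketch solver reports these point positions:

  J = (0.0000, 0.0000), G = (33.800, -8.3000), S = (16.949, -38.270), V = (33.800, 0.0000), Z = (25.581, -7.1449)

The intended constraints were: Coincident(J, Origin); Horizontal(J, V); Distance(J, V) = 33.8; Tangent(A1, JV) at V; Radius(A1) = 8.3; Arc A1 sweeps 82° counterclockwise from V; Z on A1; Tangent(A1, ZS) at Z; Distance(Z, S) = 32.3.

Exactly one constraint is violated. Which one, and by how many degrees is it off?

Tangent(A1, ZS) at Z — off by 7.50°.

J = (0.00, 0.00) ✓; J.y = 0.00, V.y = 0.00 ✓; |JV| = 33.80 ✓; ∠(GV, VJ) = 90.00° ✓; |GV| = 8.300 ✓; bearing(G→Z) − bearing(G→V) = 82.00° ✓; |GZ| = 8.300 ✓; ∠(GZ, ZS) = 97.50° ✗; |ZS| = 32.30 ✓.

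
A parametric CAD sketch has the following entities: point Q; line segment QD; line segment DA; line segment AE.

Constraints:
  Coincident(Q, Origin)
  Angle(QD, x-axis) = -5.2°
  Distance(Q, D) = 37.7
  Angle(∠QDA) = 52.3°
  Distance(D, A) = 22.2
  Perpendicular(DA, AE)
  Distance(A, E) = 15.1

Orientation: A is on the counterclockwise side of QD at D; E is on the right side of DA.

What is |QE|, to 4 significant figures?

44.94

Q is at the origin; QD runs at -5.2° with length 37.7, so D = 37.7·(cos -5.2°, sin -5.2°) = (37.54, -3.417). ∠QDA = 52.3°, so DA runs at -5.2° + (180° − 52.3°) = 122.5° from the x-axis; with |DA| = 22.2, A = D + 22.2·(cos 122.5°, sin 122.5°) = (25.62, 15.31). The perpendicularity gives AE at right angles to DA; with |AE| = 15.1 on the right of DA, E = A + 15.1·(0.8434, 0.5373) = (38.35, 23.42). Then |QE| = |E − Q| = 44.94.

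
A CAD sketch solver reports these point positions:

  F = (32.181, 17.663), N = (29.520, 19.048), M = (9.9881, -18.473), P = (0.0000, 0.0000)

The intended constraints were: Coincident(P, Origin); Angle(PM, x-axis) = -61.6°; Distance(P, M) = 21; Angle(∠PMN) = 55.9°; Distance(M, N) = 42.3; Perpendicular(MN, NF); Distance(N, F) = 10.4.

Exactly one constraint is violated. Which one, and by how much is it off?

Distance(N, F) = 10.4 — off by 7.40.

P = (0.00, 0.00) ✓; PM at -61.60° ✓; |PM| = 21.00 ✓; ∠PMN = 55.90° ✓; |MN| = 42.30 ✓; ∠(MN, NF) = 90.00° ✓; |NF| = 3.000 ✗.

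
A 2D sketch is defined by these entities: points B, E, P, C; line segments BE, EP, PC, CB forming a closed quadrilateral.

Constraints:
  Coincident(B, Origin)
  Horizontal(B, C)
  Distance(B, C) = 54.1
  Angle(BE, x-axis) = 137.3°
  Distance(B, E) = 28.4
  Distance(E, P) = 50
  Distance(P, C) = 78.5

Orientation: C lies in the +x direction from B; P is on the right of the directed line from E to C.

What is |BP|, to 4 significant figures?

35.64

B is at the origin; BC is horizontal with |BC| = 54.1 and C in +x, so C = (54.1, 0). BE runs at 137.3° with |BE| = 28.4, so E = (-20.87, 19.26). P is determined by |EP| = 50.0 and |PC| = 78.5 together: it lies at the intersection of circle(E, 50.0) and circle(C, 78.5). With |EC| = 77.41, the foot of the radical line on EC is 15.05 from E and the perpendicular offset is √(50.0² − 15.05²) = 47.68. Taking the right-of-EC solution: P = (-18.16, -30.67).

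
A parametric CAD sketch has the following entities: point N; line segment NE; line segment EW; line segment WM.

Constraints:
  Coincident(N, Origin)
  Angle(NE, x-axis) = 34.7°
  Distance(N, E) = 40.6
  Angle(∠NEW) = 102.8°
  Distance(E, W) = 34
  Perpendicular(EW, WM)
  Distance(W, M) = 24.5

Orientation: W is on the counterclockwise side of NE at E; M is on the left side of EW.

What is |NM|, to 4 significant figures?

45.57

N is at the origin; NE runs at 34.7° with length 40.6, so E = 40.6·(cos 34.7°, sin 34.7°) = (33.38, 23.11). ∠NEW = 102.8°, so EW runs at 34.7° + (180° − 102.8°) = 111.9° from the x-axis; with |EW| = 34.0, W = E + 34.0·(cos 111.9°, sin 111.9°) = (20.70, 54.66). EW is perpendicular to WM; with |WM| = 24.5 on the left of EW, M = W + 24.5·(-0.9278, -0.3730) = (-2.035, 45.52). Then |NM| = |M − N| = 45.57.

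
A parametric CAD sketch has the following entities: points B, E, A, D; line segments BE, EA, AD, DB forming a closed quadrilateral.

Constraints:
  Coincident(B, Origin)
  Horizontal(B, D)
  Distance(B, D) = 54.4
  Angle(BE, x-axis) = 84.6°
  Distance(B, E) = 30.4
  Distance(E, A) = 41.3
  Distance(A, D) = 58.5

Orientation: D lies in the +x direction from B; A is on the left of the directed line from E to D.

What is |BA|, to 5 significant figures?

65.872

Checks: BE at 84.60° ✓; |EA| = 41.30 ✓; |AD| = 58.50 ✓.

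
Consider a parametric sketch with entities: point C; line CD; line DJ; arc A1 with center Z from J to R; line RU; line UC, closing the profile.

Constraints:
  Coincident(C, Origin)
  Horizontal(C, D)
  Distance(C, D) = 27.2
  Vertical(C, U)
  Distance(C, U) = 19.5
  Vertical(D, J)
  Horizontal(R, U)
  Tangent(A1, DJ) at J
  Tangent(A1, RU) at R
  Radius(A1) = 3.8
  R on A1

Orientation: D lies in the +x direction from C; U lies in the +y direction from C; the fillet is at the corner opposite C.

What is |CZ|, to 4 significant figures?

28.18

C is at the origin; C and D share the same y with |CD| = 27.2 and D on the +x side, so D = (27.20, 0.000). C and U share the same x with |CU| = 19.5 and U on the +y side, so U = (0.000, 19.50). The virtual corner opposite C is at (27.20, 19.50). A1 meets DJ tangentially, so ZJ is at right angles to DJ and the tangent condition forces ZR to be normal to RU, with radius 3.8, so the center Z sits 3.8 in from both sides at Z = (23.40, 15.70). Then |CZ| = |Z − C| = 28.18.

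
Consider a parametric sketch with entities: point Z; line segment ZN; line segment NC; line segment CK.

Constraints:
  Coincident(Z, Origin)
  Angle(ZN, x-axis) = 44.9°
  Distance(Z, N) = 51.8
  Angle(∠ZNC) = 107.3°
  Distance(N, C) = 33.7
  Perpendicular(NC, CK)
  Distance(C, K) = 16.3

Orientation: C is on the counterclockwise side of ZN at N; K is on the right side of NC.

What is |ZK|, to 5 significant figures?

82.068

Z is at the origin; ZN runs at 44.9° with length 51.8, so N = 51.8·(cos 44.9°, sin 44.9°) = (36.692, 36.564). ∠ZNC = 107.3°, so NC runs at 44.9° + (180° − 107.3°) = 117.60° from the x-axis; with |NC| = 33.7, C = N + 33.7·(cos 117.60°, sin 117.60°) = (21.079, 66.429). NC ⟂ CK; with |CK| = 16.3 on the right of NC, K = C + 16.3·(0.88620, 0.46330) = (35.524, 73.981). Then |ZK| = |K − Z| = 82.068.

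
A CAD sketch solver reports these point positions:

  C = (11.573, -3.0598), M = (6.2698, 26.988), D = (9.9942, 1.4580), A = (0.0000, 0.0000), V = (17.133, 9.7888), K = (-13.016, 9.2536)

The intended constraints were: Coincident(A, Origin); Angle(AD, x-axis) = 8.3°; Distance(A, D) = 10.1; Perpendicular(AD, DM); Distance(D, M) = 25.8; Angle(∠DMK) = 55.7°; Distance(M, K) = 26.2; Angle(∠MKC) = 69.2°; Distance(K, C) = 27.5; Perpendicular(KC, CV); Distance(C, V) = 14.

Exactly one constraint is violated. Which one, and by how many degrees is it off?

Perpendicular(KC, CV) — off by 3.20°.

A = (0.00, 0.00) ✓; AD at 8.300° ✓; |AD| = 10.10 ✓; ∠(AD, DM) = 90.00° ✓; |DM| = 25.80 ✓; ∠DMK = 55.70° ✓; |MK| = 26.20 ✓; ∠MKC = 69.20° ✓; |KC| = 27.50 ✓; ∠(KC, CV) = 93.20° ✗; |CV| = 14.00 ✓.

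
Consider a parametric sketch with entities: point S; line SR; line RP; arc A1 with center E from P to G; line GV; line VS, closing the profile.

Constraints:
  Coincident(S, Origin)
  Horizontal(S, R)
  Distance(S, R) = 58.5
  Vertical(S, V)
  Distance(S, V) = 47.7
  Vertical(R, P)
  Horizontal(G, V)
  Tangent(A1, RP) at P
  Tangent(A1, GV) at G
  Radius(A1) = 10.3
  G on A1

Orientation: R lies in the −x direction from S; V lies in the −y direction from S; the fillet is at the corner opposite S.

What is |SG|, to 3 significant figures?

67.8

S is at the origin; SR is horizontal with |SR| = 58.5 and R on the −x side, so R = (-58.5, 0.00). SV is vertical with |SV| = 47.7 and V on the −y side, so V = (0.00, -47.7). The virtual corner opposite S is at (-58.5, -47.7). The tangent condition forces EP to be normal to RP and A1 meets GV tangentially, so EG is at right angles to GV, with radius 10.3, so the center E sits 10.3 in from both sides at E = (-48.2, -37.4). That places the tangent points at P = (-58.5, -37.4) on RP and G = (-48.2, -47.7) on GV. Then |SG| = |G − S| = 67.8.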